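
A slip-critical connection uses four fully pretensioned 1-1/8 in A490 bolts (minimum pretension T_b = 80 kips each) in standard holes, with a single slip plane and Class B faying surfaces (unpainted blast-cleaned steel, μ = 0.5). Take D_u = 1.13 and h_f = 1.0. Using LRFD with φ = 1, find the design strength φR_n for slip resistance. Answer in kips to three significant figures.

R_n = μ · D_u · h_f · T_b · n_s · n_b = 0.5 × 1.13 × 1.0 × 80 × 1 × 4 = 180.8 kips.
Design strength φR_n = 1 × 180.8 = 181 kips.

181 kips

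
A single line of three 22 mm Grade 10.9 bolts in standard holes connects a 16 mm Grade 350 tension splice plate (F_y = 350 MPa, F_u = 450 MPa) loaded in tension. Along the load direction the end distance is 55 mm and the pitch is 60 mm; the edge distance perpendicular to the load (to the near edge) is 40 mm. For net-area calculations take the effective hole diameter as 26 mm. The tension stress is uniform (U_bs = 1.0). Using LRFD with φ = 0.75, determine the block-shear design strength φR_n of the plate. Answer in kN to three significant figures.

502 kN

Shear plane L_v = 55 + 2·60 = 175 mm; A_gv = 175 × 16 = 2800 mm².
A_nv = (175 − 2.5·26) × 16 = 1760 mm².
A_nt = (40 − 0.5·26) × 16 = 432 mm².
0.6 F_u A_nv = 475.2 kN; 0.6 F_y A_gv = 588 kN → shear rupture governs the shear term.
R_n = 475.2 + 1.0 × 450 × 432 / 1000 = 669.6 kN.
Design strength φR_n = 0.75 × 669.6 = 502 kN.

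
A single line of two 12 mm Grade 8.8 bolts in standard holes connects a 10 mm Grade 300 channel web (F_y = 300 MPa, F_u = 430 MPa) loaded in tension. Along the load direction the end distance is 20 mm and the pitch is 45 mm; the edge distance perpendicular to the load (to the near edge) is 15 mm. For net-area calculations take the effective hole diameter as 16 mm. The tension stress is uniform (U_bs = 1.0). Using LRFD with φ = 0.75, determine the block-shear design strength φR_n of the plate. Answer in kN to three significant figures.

Shear plane L_v = 20 + 1·45 = 65 mm; A_gv = 65 × 10 = 650 mm².
A_nv = (65 − 1.5·16) × 10 = 410 mm².
A_nt = (15 − 0.5·16) × 10 = 70 mm².
0.6 F_u A_nv = 105.8 kN; 0.6 F_y A_gv = 117 kN → shear rupture governs the shear term.
R_n = 105.8 + 1.0 × 430 × 70 / 1000 = 135.9 kN.
Design strength φR_n = 0.75 × 135.9 = 102 kN.

102 kN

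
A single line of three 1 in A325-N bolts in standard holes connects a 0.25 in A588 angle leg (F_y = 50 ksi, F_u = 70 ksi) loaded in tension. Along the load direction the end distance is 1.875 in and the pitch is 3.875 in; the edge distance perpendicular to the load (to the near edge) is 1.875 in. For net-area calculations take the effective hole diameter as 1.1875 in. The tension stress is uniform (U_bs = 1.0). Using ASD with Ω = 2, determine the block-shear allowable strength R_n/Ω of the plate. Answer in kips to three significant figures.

Shear plane L_v = 1.875 + 2·3.875 = 9.625 in; A_gv = 9.625 × 0.25 = 2.406 in².
A_nv = (9.625 − 2.5·1.1875) × 0.25 = 1.664 in².
A_nt = (1.875 − 0.5·1.1875) × 0.25 = 0.3203 in².
0.6 F_u A_nv = 69.89 kips; 0.6 F_y A_gv = 72.19 kips → shear rupture governs the shear term.
R_n = 69.89 + 1.0 × 70 × 0.3203 = 92.31 kips.
Allowable strength R_n/Ω = 92.31 / 2 = 46.2 kips.

46.2 kips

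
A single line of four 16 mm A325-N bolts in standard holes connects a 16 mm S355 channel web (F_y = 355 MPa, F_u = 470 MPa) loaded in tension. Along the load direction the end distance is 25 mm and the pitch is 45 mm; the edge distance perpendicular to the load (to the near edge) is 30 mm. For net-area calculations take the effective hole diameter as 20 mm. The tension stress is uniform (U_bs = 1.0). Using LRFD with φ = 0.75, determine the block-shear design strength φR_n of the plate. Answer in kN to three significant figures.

Shear plane L_v = 25 + 3·45 = 160 mm; A_gv = 160 × 16 = 2560 mm².
A_nv = (160 − 3.5·20) × 16 = 1440 mm².
A_nt = (30 − 0.5·20) × 16 = 320 mm².
0.6 F_u A_nv = 406.1 kN; 0.6 F_y A_gv = 545.3 kN → shear rupture governs the shear term.
R_n = 406.1 + 1.0 × 470 × 320 / 1000 = 556.5 kN.
Design strength φR_n = 0.75 × 556.5 = 417 kN.

417 kN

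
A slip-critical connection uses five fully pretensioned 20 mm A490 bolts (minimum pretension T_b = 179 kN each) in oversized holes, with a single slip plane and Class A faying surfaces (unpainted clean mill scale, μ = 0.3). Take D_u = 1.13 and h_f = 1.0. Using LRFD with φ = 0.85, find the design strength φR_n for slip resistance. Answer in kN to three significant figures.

258 kN

R_n = μ · D_u · h_f · T_b · n_s · n_b = 0.3 × 1.13 × 1.0 × 179 × 1 × 5 = 303.4 kN.
Design strength φR_n = 0.85 × 303.4 = 258 kN.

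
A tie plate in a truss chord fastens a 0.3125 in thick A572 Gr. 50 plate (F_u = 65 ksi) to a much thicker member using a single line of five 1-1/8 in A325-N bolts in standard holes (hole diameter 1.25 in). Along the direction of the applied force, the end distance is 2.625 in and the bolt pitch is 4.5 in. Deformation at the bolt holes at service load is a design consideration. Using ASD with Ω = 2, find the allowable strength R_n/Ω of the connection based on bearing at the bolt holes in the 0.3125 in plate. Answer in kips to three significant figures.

134 kips

Per bolt r_n = 1.2 l_c t F_u ≤ 2.4 d t F_u; upper limit = 2.4 × 1.125 × 0.3125 × 65 = 54.84 kips.
Edge bolt: l_c = 2.625 − 1.25/2 = 2 in → 1.2 × 2 × 0.3125 × 65 = 48.75 → r_n = 48.75 kips.
Interior bolts: l_c = 4.5 − 1.25 = 3.25 in → 1.2 × 3.25 × 0.3125 × 65 = 79.22 → r_n = 54.84 kips.
R_n = 1 × 48.75 + 4 × 54.84 = 268.1 kips.
Allowable strength R_n/Ω = 268.1 / 2 = 134 kips.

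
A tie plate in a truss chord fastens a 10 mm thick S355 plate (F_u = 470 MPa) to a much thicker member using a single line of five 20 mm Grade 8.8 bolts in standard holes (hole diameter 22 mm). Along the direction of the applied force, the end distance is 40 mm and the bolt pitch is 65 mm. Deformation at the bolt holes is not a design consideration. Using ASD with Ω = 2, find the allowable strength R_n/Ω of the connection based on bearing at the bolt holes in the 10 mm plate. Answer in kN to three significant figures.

Per bolt r_n = 1.5 l_c t F_u ≤ 3.0 d t F_u; upper limit = 3.0 × 20 × 10 × 470 / 1000 = 282 kN.
Edge bolt: l_c = 40 − 22/2 = 29 mm → 1.5 × 29 × 10 × 470 / 1000 = 204.5 → r_n = 204.5 kN.
Interior bolts: l_c = 65 − 22 = 43 mm → 1.5 × 43 × 10 × 470 / 1000 = 303.2 → r_n = 282 kN.
R_n = 1 × 204.5 + 4 × 282 = 1332 kN.
Allowable strength R_n/Ω = 1332 / 2 = 666 kN.

666 kN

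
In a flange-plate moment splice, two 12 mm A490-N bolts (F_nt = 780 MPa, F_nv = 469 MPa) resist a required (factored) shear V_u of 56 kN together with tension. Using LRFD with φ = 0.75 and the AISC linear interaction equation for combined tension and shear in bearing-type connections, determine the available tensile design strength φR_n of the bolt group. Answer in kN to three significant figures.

A_b = π·12²/4 = 113.1 mm²; f_rv = 56 × 1000 / (2 × 113.1) = 247.6 MPa.
F'_nt = 1.3 F_nt − (F_nt / φF_nv) f_rv = 1.3·780 − (780/(0.75·469))·247.6 = 465 MPa, capped at F_nt → F'_nt = 465 MPa.
R_n = F'_nt · A_b · n = 465 × 113.1 × 2 / 1000 = 105.2 kN.
Design strength φR_n = 0.75 × 105.2 = 78.9 kN.

78.9 kN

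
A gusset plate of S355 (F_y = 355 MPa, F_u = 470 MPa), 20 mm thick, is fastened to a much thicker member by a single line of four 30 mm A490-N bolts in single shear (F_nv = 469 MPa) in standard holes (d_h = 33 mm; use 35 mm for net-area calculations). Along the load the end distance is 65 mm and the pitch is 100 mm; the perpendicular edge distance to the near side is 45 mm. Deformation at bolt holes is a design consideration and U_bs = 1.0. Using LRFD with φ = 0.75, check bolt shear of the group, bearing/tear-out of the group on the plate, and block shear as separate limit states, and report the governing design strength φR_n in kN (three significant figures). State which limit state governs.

Bolt shear: A_b = π·30²/4 = 706.9 mm²; R_n = 469 × 706.9 × 4 × 1 / 1000 = 1326 kN → 0.75 × 1326 = 995 kN.
Bearing: edge l_c = 48.5, r_n = 547.1 kN; interior l_c = 67, r_n = 676.8 kN; R_n = 547.1 + 3·676.8 = 2577 kN → 1930 kN.
Block shear: A_gv = 7300, A_nv = 4850, A_nt = 550 mm²; R_n = min(0.6F_uA_nv, 0.6F_yA_gv) + U_bs·F_u·A_nt = 1626 kN → 1220 kN.
Bolt shear governs: 995 kN.

995 kN (bolt shear governs)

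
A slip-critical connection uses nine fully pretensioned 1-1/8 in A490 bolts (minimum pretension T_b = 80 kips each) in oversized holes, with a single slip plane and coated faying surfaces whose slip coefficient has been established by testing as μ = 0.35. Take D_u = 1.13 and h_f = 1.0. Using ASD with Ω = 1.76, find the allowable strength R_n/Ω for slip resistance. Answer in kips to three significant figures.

R_n = μ · D_u · h_f · T_b · n_s · n_b = 0.35 × 1.13 × 1.0 × 80 × 1 × 9 = 284.8 kips.
Allowable strength R_n/Ω = 284.8 / 1.76 = 162 kips.

162 kips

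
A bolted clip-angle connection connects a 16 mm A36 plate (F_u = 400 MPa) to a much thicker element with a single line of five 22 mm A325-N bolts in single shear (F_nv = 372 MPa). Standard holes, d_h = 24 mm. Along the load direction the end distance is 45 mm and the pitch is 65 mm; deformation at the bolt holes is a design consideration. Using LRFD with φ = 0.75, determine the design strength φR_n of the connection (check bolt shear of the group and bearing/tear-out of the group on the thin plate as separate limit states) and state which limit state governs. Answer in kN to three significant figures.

530 kN (bolt shear governs)

Bolt shear: A_b = π·22²/4 = 380.1 mm²; R_n = 372 × 380.1 × 5 × 1 / 1000 = 707 kN → 0.75 × 707 = 530 kN.
Bearing (1.2 l_c t F_u ≤ 2.4 d t F_u): upper limit = 2.4·22·16·400 / 1000 = 337.9 kN.
  Edge l_c = 45 − 24/2 = 33 → r_n = 253.4 kN; interior l_c = 65 − 24 = 41 → r_n = 314.9 kN.
  R_n,bearing = 1·253.4 + 4·314.9 = 1513 kN → 0.75 × 1513 = 1130 kN.
Bolt shear governs: 530 kN.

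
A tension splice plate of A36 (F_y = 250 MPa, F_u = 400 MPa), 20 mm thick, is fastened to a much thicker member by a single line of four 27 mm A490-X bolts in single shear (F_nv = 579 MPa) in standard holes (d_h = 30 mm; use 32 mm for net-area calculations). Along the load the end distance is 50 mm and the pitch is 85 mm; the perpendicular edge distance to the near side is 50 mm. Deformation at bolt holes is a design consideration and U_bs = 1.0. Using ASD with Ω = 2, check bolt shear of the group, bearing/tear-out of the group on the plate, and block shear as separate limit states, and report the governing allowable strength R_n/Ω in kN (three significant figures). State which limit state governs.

594 kN (block shear governs)

Bolt shear: A_b = π·27²/4 = 572.6 mm²; R_n = 579 × 572.6 × 4 × 1 / 1000 = 1326 kN → 1326 / 2 = 663 kN.
Bearing: edge l_c = 35, r_n = 336 kN; interior l_c = 55, r_n = 518.4 kN; R_n = 336 + 3·518.4 = 1891 kN → 946 kN.
Block shear: A_gv = 6100, A_nv = 3860, A_nt = 680 mm²; R_n = min(0.6F_uA_nv, 0.6F_yA_gv) + U_bs·F_u·A_nt = 1187 kN → 594 kN.
Block shear governs: 594 kN.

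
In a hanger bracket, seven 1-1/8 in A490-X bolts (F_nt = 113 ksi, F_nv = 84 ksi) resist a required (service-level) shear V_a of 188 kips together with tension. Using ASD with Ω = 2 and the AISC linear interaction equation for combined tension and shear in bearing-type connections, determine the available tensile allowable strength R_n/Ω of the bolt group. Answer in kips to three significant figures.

258 kips

A_b = π·1.125²/4 = 0.994 in²; f_rv = 188 / (7 × 0.994) = 27.02 ksi.
F'_nt = 1.3 F_nt − (Ω F_nt / F_nv) f_rv = 1.3·113 − (2·113/84)·27.02 = 74.21 ksi, capped at F_nt → F'_nt = 74.21 ksi.
R_n = F'_nt · A_b · n = 74.21 × 0.994 × 7 = 516.3 kips.
Allowable strength R_n/Ω = 516.3 / 2 = 258 kips.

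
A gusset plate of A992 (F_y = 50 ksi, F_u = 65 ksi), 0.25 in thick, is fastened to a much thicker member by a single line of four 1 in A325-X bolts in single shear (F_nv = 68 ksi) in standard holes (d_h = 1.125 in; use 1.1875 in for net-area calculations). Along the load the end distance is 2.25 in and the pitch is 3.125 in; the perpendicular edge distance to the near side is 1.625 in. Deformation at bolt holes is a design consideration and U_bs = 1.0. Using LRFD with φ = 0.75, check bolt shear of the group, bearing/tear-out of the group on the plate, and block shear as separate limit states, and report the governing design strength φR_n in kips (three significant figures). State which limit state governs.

67.2 kips (block shear governs)

Bolt shear: A_b = π·1²/4 = 0.7854 in²; R_n = 68 × 0.7854 × 4 × 1 = 213.6 kips → 0.75 × 213.6 = 160 kips.
Bearing: edge l_c = 1.688, r_n = 32.91 kips; interior l_c = 2, r_n = 39 kips; R_n = 32.91 + 3·39 = 149.9 kips → 112 kips.
Block shear: A_gv = 2.906, A_nv = 1.867, A_nt = 0.2578 in²; R_n = min(0.6F_uA_nv, 0.6F_yA_gv) + U_bs·F_u·A_nt = 89.58 kips → 67.2 kips.
Block shear governs: 67.2 kips.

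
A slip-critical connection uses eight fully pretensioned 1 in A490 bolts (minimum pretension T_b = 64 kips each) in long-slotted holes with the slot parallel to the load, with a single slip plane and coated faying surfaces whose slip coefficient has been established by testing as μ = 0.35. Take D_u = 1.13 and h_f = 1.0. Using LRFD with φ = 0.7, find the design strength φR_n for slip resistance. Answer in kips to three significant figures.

142 kips

R_n = μ · D_u · h_f · T_b · n_s · n_b = 0.35 × 1.13 × 1.0 × 64 × 1 × 8 = 202.5 kips.
Design strength φR_n = 0.7 × 202.5 = 142 kips.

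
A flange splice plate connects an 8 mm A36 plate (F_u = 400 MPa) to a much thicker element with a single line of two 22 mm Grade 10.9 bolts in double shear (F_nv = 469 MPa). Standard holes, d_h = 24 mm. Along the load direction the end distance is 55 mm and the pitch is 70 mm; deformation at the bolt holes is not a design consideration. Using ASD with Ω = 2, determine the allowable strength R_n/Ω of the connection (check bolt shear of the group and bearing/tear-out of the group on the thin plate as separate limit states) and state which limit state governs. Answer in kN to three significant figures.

209 kN (bearing governs)

Bolt shear: A_b = π·22²/4 = 380.1 mm²; R_n = 469 × 380.1 × 2 × 2 / 1000 = 713.1 kN → 713.1 / 2 = 357 kN.
Bearing (1.5 l_c t F_u ≤ 3.0 d t F_u): upper limit = 3.0·22·8·400 / 1000 = 211.2 kN.
  Edge l_c = 55 − 24/2 = 43 → r_n = 206.4 kN; interior l_c = 70 − 24 = 46 → r_n = 211.2 kN.
  R_n,bearing = 1·206.4 + 1·211.2 = 417.6 kN → 417.6 / 2 = 209 kN.
Bearing governs: 209 kN.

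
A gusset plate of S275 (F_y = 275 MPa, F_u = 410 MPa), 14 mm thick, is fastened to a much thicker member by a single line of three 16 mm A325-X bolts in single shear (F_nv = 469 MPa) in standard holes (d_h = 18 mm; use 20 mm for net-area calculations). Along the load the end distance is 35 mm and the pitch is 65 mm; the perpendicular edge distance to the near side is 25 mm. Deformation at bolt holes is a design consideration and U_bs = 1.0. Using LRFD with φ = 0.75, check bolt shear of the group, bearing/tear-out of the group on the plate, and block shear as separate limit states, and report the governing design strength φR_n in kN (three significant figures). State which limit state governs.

212 kN (bolt shear governs)

Bolt shear: A_b = π·16²/4 = 201.1 mm²; R_n = 469 × 201.1 × 3 × 1 / 1000 = 282.9 kN → 0.75 × 282.9 = 212 kN.
Bearing: edge l_c = 26, r_n = 179.1 kN; interior l_c = 47, r_n = 220.4 kN; R_n = 179.1 + 2·220.4 = 619.9 kN → 465 kN.
Block shear: A_gv = 2310, A_nv = 1610, A_nt = 210 mm²; R_n = min(0.6F_uA_nv, 0.6F_yA_gv) + U_bs·F_u·A_nt = 467.2 kN → 350 kN.
Bolt shear governs: 212 kN.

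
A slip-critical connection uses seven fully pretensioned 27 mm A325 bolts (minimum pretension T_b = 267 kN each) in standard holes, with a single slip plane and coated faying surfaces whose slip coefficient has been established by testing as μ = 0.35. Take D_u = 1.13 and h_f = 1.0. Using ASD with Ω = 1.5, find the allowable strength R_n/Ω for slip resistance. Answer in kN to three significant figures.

R_n = μ · D_u · h_f · T_b · n_s · n_b = 0.35 × 1.13 × 1.0 × 267 × 1 × 7 = 739.2 kN.
Allowable strength R_n/Ω = 739.2 / 1.5 = 493 kN.

493 kN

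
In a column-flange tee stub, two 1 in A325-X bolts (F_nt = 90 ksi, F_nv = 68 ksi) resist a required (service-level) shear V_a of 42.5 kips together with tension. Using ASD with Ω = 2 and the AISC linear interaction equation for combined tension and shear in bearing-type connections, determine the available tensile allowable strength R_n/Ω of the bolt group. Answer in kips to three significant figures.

A_b = π·1²/4 = 0.7854 in²; f_rv = 42.5 / (2 × 0.7854) = 27.06 ksi.
F'_nt = 1.3 F_nt − (Ω F_nt / F_nv) f_rv = 1.3·90 − (2·90/68)·27.06 = 45.38 ksi, capped at F_nt → F'_nt = 45.38 ksi.
R_n = F'_nt · A_b · n = 45.38 × 0.7854 × 2 = 71.28 kips.
Allowable strength R_n/Ω = 71.28 / 2 = 35.6 kips.

35.6 kips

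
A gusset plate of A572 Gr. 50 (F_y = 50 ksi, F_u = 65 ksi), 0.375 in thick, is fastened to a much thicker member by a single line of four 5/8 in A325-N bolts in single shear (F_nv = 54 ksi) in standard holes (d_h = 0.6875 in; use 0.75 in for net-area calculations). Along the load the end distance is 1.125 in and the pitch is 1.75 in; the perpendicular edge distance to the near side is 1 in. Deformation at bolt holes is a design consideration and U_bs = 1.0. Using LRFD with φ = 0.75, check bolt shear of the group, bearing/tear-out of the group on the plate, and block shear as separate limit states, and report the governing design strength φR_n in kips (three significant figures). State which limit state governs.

49.7 kips (bolt shear governs)

Bolt shear: A_b = π·0.625²/4 = 0.3068 in²; R_n = 54 × 0.3068 × 4 × 1 = 66.27 kips → 0.75 × 66.27 = 49.7 kips.
Bearing: edge l_c = 0.7812, r_n = 22.85 kips; interior l_c = 1.062, r_n = 31.08 kips; R_n = 22.85 + 3·31.08 = 116.1 kips → 87.1 kips.
Block shear: A_gv = 2.391, A_nv = 1.406, A_nt = 0.2344 in²; R_n = min(0.6F_uA_nv, 0.6F_yA_gv) + U_bs·F_u·A_nt = 70.08 kips → 52.6 kips.
Bolt shear governs: 49.7 kips.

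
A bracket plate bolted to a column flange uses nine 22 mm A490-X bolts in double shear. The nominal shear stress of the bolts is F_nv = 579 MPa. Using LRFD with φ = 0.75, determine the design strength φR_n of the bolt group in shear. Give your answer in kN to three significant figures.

A_b = π × 22² / 4 = 380.1 mm².
R_n = F_nv · A_b · n · n_s = 579 × 380.1 × 9 × 2 / 1000 = 3962 kN.
Design strength φR_n = 0.75 × 3962 = 2970 kN.

2970 kN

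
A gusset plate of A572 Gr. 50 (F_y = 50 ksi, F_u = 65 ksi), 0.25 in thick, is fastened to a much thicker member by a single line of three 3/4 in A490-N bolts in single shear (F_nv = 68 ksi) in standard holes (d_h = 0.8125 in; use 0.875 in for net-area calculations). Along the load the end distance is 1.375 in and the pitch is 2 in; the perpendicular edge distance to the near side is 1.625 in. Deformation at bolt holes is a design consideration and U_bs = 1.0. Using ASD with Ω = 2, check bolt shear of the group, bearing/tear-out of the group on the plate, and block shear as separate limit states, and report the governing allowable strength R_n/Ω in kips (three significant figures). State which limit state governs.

25.2 kips (block shear governs)

Bolt shear: A_b = π·0.75²/4 = 0.4418 in²; R_n = 68 × 0.4418 × 3 × 1 = 90.12 kips → 90.12 / 2 = 45.1 kips.
Bearing: edge l_c = 0.9688, r_n = 18.89 kips; interior l_c = 1.188, r_n = 23.16 kips; R_n = 18.89 + 2·23.16 = 65.2 kips → 32.6 kips.
Block shear: A_gv = 1.344, A_nv = 0.7969, A_nt = 0.2969 in²; R_n = min(0.6F_uA_nv, 0.6F_yA_gv) + U_bs·F_u·A_nt = 50.38 kips → 25.2 kips.
Block shear governs: 25.2 kips.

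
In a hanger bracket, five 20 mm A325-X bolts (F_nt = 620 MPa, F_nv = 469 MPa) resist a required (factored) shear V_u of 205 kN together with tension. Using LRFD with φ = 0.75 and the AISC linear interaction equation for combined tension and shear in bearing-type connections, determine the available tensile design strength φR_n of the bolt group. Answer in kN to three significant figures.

A_b = π·20²/4 = 314.2 mm²; f_rv = 205 × 1000 / (5 × 314.2) = 130.5 MPa.
F'_nt = 1.3 F_nt − (F_nt / φF_nv) f_rv = 1.3·620 − (620/(0.75·469))·130.5 = 576 MPa, capped at F_nt → F'_nt = 576 MPa.
R_n = F'_nt · A_b · n = 576 × 314.2 × 5 / 1000 = 904.7 kN.
Design strength φR_n = 0.75 × 904.7 = 679 kN.

679 kN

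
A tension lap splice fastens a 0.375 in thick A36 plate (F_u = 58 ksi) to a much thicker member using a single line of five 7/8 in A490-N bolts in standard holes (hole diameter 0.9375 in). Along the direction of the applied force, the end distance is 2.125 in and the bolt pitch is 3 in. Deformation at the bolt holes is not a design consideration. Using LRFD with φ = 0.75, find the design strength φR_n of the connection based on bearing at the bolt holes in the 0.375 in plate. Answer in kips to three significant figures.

Per bolt r_n = 1.5 l_c t F_u ≤ 3.0 d t F_u; upper limit = 3.0 × 0.875 × 0.375 × 58 = 57.09 kips.
Edge bolt: l_c = 2.125 − 0.9375/2 = 1.656 in → 1.5 × 1.656 × 0.375 × 58 = 54.04 → r_n = 54.04 kips.
Interior bolts: l_c = 3 − 0.9375 = 2.062 in → 1.5 × 2.062 × 0.375 × 58 = 67.29 → r_n = 57.09 kips.
R_n = 1 × 54.04 + 4 × 57.09 = 282.4 kips.
Design strength φR_n = 0.75 × 282.4 = 212 kips.

212 kips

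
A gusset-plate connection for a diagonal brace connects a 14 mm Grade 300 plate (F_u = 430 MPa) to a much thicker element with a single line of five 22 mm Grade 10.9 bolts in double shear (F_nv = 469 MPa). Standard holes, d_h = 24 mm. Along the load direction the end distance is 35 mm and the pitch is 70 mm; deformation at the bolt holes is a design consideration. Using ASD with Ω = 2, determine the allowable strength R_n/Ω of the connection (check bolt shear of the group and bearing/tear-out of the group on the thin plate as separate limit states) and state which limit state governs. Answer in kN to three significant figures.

719 kN (bearing governs)

Bolt shear: A_b = π·22²/4 = 380.1 mm²; R_n = 469 × 380.1 × 5 × 2 / 1000 = 1783 kN → 1783 / 2 = 891 kN.
Bearing (1.2 l_c t F_u ≤ 2.4 d t F_u): upper limit = 2.4·22·14·430 / 1000 = 317.9 kN.
  Edge l_c = 35 − 24/2 = 23 → r_n = 166.2 kN; interior l_c = 70 − 24 = 46 → r_n = 317.9 kN.
  R_n,bearing = 1·166.2 + 4·317.9 = 1438 kN → 1438 / 2 = 719 kN.
Bearing governs: 719 kN.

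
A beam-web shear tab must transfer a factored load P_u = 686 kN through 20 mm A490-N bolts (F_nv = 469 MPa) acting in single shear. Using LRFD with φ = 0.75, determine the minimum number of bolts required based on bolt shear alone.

A_b = π·20²/4 = 314.2 mm².
Per-bolt design strength φR_n = 0.75 × 469 × 314.2 × 1 / 1000 = 110.5 kN.
n ≥ 686 / 110.5 = 6.208 → use 7 bolts.

7 bolts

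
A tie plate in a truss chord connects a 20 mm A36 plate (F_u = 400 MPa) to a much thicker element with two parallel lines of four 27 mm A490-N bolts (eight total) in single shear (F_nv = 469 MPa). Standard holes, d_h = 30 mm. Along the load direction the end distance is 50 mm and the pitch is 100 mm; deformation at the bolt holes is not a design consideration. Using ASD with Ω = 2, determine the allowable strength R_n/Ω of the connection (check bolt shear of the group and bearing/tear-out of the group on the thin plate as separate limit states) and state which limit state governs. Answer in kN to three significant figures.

1070 kN (bolt shear governs)

Bolt shear: A_b = π·27²/4 = 572.6 mm²; R_n = 469 × 572.6 × 8 × 1 / 1000 = 2148 kN → 2148 / 2 = 1070 kN.
Bearing (1.5 l_c t F_u ≤ 3.0 d t F_u): upper limit = 3.0·27·20·400 / 1000 = 648 kN.
  Edge l_c = 50 − 30/2 = 35 → r_n = 420 kN; interior l_c = 100 − 30 = 70 → r_n = 648 kN.
  R_n,bearing = 2·420 + 6·648 = 4728 kN → 4728 / 2 = 2360 kN.
Bolt shear governs: 1070 kN.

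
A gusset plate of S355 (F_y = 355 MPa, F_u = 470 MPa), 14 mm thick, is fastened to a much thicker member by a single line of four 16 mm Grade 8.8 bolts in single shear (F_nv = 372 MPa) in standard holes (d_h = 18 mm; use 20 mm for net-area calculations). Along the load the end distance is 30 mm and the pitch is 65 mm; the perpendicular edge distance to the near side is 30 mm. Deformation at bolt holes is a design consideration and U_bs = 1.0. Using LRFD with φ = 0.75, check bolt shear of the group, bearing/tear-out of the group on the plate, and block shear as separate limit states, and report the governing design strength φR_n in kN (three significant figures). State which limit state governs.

224 kN (bolt shear governs)

Bolt shear: A_b = π·16²/4 = 201.1 mm²; R_n = 372 × 201.1 × 4 × 1 / 1000 = 299.2 kN → 0.75 × 299.2 = 224 kN.
Bearing: edge l_c = 21, r_n = 165.8 kN; interior l_c = 47, r_n = 252.7 kN; R_n = 165.8 + 3·252.7 = 923.8 kN → 693 kN.
Block shear: A_gv = 3150, A_nv = 2170, A_nt = 280 mm²; R_n = min(0.6F_uA_nv, 0.6F_yA_gv) + U_bs·F_u·A_nt = 743.5 kN → 558 kN.
Bolt shear governs: 224 kN.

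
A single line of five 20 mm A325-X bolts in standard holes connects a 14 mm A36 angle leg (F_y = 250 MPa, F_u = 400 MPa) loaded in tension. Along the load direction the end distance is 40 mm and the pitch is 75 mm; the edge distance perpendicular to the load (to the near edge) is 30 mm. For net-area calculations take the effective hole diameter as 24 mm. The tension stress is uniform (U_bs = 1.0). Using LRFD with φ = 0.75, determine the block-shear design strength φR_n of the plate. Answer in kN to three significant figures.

Shear plane L_v = 40 + 4·75 = 340 mm; A_gv = 340 × 14 = 4760 mm².
A_nv = (340 − 4.5·24) × 14 = 3248 mm².
A_nt = (30 − 0.5·24) × 14 = 252 mm².
0.6 F_u A_nv = 779.5 kN; 0.6 F_y A_gv = 714 kN → shear yielding governs the shear term.
R_n = 714 + 1.0 × 400 × 252 / 1000 = 814.8 kN.
Design strength φR_n = 0.75 × 814.8 = 611 kN.

611 kN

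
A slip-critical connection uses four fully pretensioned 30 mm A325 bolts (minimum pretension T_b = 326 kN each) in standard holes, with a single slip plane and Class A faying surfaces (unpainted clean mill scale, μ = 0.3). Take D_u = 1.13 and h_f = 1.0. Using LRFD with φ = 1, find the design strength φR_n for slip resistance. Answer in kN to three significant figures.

442 kN

R_n = μ · D_u · h_f · T_b · n_s · n_b = 0.3 × 1.13 × 1.0 × 326 × 1 × 4 = 442.1 kN.
Design strength φR_n = 1 × 442.1 = 442 kN.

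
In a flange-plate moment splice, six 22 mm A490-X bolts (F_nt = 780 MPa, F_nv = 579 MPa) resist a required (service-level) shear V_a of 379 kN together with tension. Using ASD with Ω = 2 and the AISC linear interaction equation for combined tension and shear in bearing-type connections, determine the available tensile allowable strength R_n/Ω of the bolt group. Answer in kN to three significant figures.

A_b = π·22²/4 = 380.1 mm²; f_rv = 379 × 1000 / (6 × 380.1) = 166.2 MPa.
F'_nt = 1.3 F_nt − (Ω F_nt / F_nv) f_rv = 1.3·780 − (2·780/579)·166.2 = 566.3 MPa, capped at F_nt → F'_nt = 566.3 MPa.
R_n = F'_nt · A_b · n = 566.3 × 380.1 × 6 / 1000 = 1292 kN.
Allowable strength R_n/Ω = 1292 / 2 = 646 kN.

646 kN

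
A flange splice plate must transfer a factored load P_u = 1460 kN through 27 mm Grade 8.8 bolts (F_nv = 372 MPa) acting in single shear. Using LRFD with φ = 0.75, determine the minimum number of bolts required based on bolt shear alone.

10 bolts

A_b = π·27²/4 = 572.6 mm².
Per-bolt design strength φR_n = 0.75 × 372 × 572.6 × 1 / 1000 = 159.7 kN.
n ≥ 1460 / 159.7 = 9.14 → use 10 bolts.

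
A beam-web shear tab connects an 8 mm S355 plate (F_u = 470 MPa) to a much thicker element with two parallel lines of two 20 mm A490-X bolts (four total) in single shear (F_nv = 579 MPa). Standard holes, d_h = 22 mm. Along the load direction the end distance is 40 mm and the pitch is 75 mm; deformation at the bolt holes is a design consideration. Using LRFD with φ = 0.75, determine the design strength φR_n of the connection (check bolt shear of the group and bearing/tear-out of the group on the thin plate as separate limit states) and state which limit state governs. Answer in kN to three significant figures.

467 kN (bearing governs)

Bolt shear: A_b = π·20²/4 = 314.2 mm²; R_n = 579 × 314.2 × 4 × 1 / 1000 = 727.6 kN → 0.75 × 727.6 = 546 kN.
Bearing (1.2 l_c t F_u ≤ 2.4 d t F_u): upper limit = 2.4·20·8·470 / 1000 = 180.5 kN.
  Edge l_c = 40 − 22/2 = 29 → r_n = 130.8 kN; interior l_c = 75 − 22 = 53 → r_n = 180.5 kN.
  R_n,bearing = 2·130.8 + 2·180.5 = 622.7 kN → 0.75 × 622.7 = 467 kN.
Bearing governs: 467 kN.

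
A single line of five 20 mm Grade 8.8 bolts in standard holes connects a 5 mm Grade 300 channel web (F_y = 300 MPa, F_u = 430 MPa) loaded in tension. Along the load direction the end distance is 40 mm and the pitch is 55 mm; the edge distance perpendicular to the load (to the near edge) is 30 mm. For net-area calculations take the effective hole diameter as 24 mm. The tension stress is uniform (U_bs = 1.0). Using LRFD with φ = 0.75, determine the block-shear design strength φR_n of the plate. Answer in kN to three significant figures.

Shear plane L_v = 40 + 4·55 = 260 mm; A_gv = 260 × 5 = 1300 mm².
A_nv = (260 − 4.5·24) × 5 = 760 mm².
A_nt = (30 − 0.5·24) × 5 = 90 mm².
0.6 F_u A_nv = 196.1 kN; 0.6 F_y A_gv = 234 kN → shear rupture governs the shear term.
R_n = 196.1 + 1.0 × 430 × 90 / 1000 = 234.8 kN.
Design strength φR_n = 0.75 × 234.8 = 176 kN.

176 kN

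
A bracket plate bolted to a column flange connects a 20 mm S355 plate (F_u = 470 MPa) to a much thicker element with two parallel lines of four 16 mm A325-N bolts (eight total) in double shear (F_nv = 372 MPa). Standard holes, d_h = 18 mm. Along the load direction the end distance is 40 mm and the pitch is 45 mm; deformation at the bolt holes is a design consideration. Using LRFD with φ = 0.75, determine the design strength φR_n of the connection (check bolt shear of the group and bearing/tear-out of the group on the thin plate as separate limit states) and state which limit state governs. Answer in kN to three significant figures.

Bolt shear: A_b = π·16²/4 = 201.1 mm²; R_n = 372 × 201.1 × 8 × 2 / 1000 = 1197 kN → 0.75 × 1197 = 898 kN.
Bearing (1.2 l_c t F_u ≤ 2.4 d t F_u): upper limit = 2.4·16·20·470 / 1000 = 361 kN.
  Edge l_c = 40 − 18/2 = 31 → r_n = 349.7 kN; interior l_c = 45 − 18 = 27 → r_n = 304.6 kN.
  R_n,bearing = 2·349.7 + 6·304.6 = 2527 kN → 0.75 × 2527 = 1900 kN.
Bolt shear governs: 898 kN.

898 kN (bolt shear governs)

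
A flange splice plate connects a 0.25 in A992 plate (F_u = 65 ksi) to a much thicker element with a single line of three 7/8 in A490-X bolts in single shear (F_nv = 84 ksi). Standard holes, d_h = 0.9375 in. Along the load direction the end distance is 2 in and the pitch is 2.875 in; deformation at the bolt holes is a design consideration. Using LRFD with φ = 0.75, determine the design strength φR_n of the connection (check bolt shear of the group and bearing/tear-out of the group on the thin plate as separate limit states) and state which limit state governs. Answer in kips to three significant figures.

Bolt shear: A_b = π·0.875²/4 = 0.6013 in²; R_n = 84 × 0.6013 × 3 × 1 = 151.5 kips → 0.75 × 151.5 = 114 kips.
Bearing (1.2 l_c t F_u ≤ 2.4 d t F_u): upper limit = 2.4·0.875·0.25·65 = 34.12 kips.
  Edge l_c = 2 − 0.9375/2 = 1.531 → r_n = 29.86 kips; interior l_c = 2.875 − 0.9375 = 1.938 → r_n = 34.12 kips.
  R_n,bearing = 1·29.86 + 2·34.12 = 98.11 kips → 0.75 × 98.11 = 73.6 kips.
Bearing governs: 73.6 kips.

73.6 kips (bearing governs)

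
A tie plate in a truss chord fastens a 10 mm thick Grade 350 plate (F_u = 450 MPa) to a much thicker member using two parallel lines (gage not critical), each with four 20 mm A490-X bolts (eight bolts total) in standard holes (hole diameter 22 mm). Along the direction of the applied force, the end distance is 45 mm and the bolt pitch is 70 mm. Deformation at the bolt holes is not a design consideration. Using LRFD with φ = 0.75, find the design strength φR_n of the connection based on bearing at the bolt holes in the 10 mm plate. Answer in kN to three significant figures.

Per bolt r_n = 1.5 l_c t F_u ≤ 3.0 d t F_u; upper limit = 3.0 × 20 × 10 × 450 / 1000 = 270 kN.
Edge bolt: l_c = 45 − 22/2 = 34 mm → 1.5 × 34 × 10 × 450 / 1000 = 229.5 → r_n = 229.5 kN.
Interior bolts: l_c = 70 − 22 = 48 mm → 1.5 × 48 × 10 × 450 / 1000 = 324 → r_n = 270 kN.
R_n = 2 × 229.5 + 6 × 270 = 2079 kN.
Design strength φR_n = 0.75 × 2079 = 1560 kN.

1560 kN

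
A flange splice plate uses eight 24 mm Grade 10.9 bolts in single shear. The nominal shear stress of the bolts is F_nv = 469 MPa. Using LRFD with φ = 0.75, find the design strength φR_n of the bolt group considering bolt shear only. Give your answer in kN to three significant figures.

A_b = π × 24² / 4 = 452.4 mm².
R_n = F_nv · A_b · n · n_s = 469 × 452.4 × 8 × 1 / 1000 = 1697 kN.
Design strength φR_n = 0.75 × 1697 = 1270 kN.

1270 kN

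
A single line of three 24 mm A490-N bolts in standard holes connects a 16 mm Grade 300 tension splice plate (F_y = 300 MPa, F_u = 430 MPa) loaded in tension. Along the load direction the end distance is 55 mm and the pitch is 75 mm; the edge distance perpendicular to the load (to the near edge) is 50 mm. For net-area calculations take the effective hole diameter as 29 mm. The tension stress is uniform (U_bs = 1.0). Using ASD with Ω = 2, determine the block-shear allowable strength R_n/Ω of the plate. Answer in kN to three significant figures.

396 kN

Shear plane L_v = 55 + 2·75 = 205 mm; A_gv = 205 × 16 = 3280 mm².
A_nv = (205 − 2.5·29) × 16 = 2120 mm².
A_nt = (50 − 0.5·29) × 16 = 568 mm².
0.6 F_u A_nv = 547 kN; 0.6 F_y A_gv = 590.4 kN → shear rupture governs the shear term.
R_n = 547 + 1.0 × 430 × 568 / 1000 = 791.2 kN.
Allowable strength R_n/Ω = 791.2 / 2 = 396 kN.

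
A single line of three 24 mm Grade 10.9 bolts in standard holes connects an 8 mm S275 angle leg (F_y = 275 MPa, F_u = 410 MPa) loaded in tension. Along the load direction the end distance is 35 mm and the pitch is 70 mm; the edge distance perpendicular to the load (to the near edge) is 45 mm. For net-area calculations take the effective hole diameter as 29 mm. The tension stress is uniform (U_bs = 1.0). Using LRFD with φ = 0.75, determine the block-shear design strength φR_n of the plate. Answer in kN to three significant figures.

Shear plane L_v = 35 + 2·70 = 175 mm; A_gv = 175 × 8 = 1400 mm².
A_nv = (175 − 2.5·29) × 8 = 820 mm².
A_nt = (45 − 0.5·29) × 8 = 244 mm².
0.6 F_u A_nv = 201.7 kN; 0.6 F_y A_gv = 231 kN → shear rupture governs the shear term.
R_n = 201.7 + 1.0 × 410 × 244 / 1000 = 301.8 kN.
Design strength φR_n = 0.75 × 301.8 = 226 kN.

226 kN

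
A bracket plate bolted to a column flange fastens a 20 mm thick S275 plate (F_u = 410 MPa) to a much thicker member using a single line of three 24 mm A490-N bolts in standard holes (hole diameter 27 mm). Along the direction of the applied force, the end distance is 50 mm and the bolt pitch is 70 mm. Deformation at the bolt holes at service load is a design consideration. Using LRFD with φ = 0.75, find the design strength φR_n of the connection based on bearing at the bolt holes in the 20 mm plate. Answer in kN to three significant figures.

904 kN

Per bolt r_n = 1.2 l_c t F_u ≤ 2.4 d t F_u; upper limit = 2.4 × 24 × 20 × 410 / 1000 = 472.3 kN.
Edge bolt: l_c = 50 − 27/2 = 36.5 mm → 1.2 × 36.5 × 20 × 410 / 1000 = 359.2 → r_n = 359.2 kN.
Interior bolts: l_c = 70 − 27 = 43 mm → 1.2 × 43 × 20 × 410 / 1000 = 423.1 → r_n = 423.1 kN.
R_n = 1 × 359.2 + 2 × 423.1 = 1205 kN.
Design strength φR_n = 0.75 × 1205 = 904 kN.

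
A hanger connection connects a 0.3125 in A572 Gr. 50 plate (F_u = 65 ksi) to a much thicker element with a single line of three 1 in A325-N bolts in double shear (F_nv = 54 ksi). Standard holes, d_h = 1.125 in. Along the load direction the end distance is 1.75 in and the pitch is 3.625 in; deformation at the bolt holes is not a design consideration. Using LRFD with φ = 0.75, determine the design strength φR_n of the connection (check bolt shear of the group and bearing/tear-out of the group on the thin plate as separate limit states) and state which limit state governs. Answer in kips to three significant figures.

Bolt shear: A_b = π·1²/4 = 0.7854 in²; R_n = 54 × 0.7854 × 3 × 2 = 254.5 kips → 0.75 × 254.5 = 191 kips.
Bearing (1.5 l_c t F_u ≤ 3.0 d t F_u): upper limit = 3.0·1·0.3125·65 = 60.94 kips.
  Edge l_c = 1.75 − 1.125/2 = 1.188 → r_n = 36.18 kips; interior l_c = 3.625 − 1.125 = 2.5 → r_n = 60.94 kips.
  R_n,bearing = 1·36.18 + 2·60.94 = 158.1 kips → 0.75 × 158.1 = 119 kips.
Bearing governs: 119 kips.

119 kips (bearing governs)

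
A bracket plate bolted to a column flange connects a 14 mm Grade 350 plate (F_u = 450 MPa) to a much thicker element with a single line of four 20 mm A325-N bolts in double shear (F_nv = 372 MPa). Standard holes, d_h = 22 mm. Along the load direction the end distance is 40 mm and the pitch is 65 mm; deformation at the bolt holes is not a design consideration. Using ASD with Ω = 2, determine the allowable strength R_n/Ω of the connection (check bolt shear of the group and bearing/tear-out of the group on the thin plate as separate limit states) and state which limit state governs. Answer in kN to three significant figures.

467 kN (bolt shear governs)

Bolt shear: A_b = π·20²/4 = 314.2 mm²; R_n = 372 × 314.2 × 4 × 2 / 1000 = 934.9 kN → 934.9 / 2 = 467 kN.
Bearing (1.5 l_c t F_u ≤ 3.0 d t F_u): upper limit = 3.0·20·14·450 / 1000 = 378 kN.
  Edge l_c = 40 − 22/2 = 29 → r_n = 274.1 kN; interior l_c = 65 − 22 = 43 → r_n = 378 kN.
  R_n,bearing = 1·274.1 + 3·378 = 1408 kN → 1408 / 2 = 704 kN.
Bolt shear governs: 467 kN.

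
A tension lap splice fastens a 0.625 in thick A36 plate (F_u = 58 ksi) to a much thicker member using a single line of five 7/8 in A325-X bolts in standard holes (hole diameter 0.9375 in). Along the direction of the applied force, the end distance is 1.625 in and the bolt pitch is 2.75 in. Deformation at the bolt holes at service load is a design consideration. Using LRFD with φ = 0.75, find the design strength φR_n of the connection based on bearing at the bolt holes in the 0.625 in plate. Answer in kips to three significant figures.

266 kips

Per bolt r_n = 1.2 l_c t F_u ≤ 2.4 d t F_u; upper limit = 2.4 × 0.875 × 0.625 × 58 = 76.12 kips.
Edge bolt: l_c = 1.625 − 0.9375/2 = 1.156 in → 1.2 × 1.156 × 0.625 × 58 = 50.3 → r_n = 50.3 kips.
Interior bolts: l_c = 2.75 − 0.9375 = 1.812 in → 1.2 × 1.812 × 0.625 × 58 = 78.84 → r_n = 76.12 kips.
R_n = 1 × 50.3 + 4 × 76.12 = 354.8 kips.
Design strength φR_n = 0.75 × 354.8 = 266 kips.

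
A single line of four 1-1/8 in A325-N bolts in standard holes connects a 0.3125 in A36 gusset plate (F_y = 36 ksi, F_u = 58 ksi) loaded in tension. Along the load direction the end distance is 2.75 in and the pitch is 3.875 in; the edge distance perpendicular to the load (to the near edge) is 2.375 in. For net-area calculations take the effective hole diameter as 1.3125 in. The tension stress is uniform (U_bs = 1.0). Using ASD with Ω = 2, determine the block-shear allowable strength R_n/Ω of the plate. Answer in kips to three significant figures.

Shear plane L_v = 2.75 + 3·3.875 = 14.38 in; A_gv = 14.38 × 0.3125 = 4.492 in².
A_nv = (14.38 − 3.5·1.3125) × 0.3125 = 3.057 in².
A_nt = (2.375 − 0.5·1.3125) × 0.3125 = 0.5371 in².
0.6 F_u A_nv = 106.4 kips; 0.6 F_y A_gv = 97.03 kips → shear yielding governs the shear term.
R_n = 97.03 + 1.0 × 58 × 0.5371 = 128.2 kips.
Allowable strength R_n/Ω = 128.2 / 2 = 64.1 kips.

64.1 kips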